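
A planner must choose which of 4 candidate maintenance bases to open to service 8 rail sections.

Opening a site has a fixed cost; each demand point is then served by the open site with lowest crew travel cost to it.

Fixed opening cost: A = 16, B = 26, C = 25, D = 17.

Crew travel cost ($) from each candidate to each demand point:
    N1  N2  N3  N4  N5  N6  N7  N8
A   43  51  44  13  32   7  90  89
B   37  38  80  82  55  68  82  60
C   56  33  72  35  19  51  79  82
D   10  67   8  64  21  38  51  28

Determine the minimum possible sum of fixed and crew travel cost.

222

Open {A, D}: assign each demand point to its cheapest open site.
  N1→D 10, N2→A 51, N3→D 8, N4→A 13, N5→D 21, N6→A 7, N7→D 51, N8→D 28
  crew travel cost 189, fixed 33 → total 222.
Compare {A, C, D}: crew travel cost 169 + fixed 58 = 227.
Compare {A, B, D}: crew travel cost 176 + fixed 59 = 235.
Compare {A, B, C, D}: crew travel cost 169 + fixed 84 = 253.
All other subsets cost ≥ 227. Minimum total cost: 222.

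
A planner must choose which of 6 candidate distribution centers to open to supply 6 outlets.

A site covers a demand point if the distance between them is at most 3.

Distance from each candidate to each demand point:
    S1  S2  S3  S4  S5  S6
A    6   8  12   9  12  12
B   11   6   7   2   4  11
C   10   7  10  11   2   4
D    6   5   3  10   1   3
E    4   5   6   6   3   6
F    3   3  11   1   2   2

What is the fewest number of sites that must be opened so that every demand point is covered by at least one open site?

2

Coverage sets (demand points within 3 of each site):
  A: {}
  B: {S4}
  C: {S5}
  D: {S3, S5, S6}
  E: {S5}
  F: {S1, S2, S4, S5, S6}
No single site covers all 6 demand points.
But {D, F} covers everything, so the minimum is 2.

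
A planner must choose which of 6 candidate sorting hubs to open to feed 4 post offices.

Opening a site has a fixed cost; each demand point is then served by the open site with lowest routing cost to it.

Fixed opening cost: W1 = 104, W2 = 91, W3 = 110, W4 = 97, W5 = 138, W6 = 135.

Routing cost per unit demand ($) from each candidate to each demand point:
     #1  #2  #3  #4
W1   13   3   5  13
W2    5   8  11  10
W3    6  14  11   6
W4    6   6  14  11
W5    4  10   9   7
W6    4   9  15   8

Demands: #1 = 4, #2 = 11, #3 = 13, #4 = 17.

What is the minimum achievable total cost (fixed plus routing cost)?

Open {W1, W3}: assign each demand point to its cheapest open site.
  #1→W3 4×6=24, #2→W1 11×3=33, #3→W1 13×5=65, #4→W3 17×6=102
  routing cost 224, fixed 214 → total 438.
Compare {W1}: routing cost 371 + fixed 104 = 475.
Compare {W1, W5}: routing cost 233 + fixed 242 = 475.
Compare {W1, W2}: routing cost 288 + fixed 195 = 483.
All other subsets cost ≥ 475. Minimum total cost: 438.

438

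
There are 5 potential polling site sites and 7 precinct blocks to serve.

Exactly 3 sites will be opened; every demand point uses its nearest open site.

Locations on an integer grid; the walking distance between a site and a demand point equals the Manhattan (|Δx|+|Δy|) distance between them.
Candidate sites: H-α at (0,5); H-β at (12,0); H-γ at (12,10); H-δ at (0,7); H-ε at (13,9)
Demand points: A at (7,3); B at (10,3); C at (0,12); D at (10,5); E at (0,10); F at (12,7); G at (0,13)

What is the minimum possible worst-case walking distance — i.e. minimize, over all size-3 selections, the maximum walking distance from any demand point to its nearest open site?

Open {H-α, H-β, H-γ}.
  Farthest demand point is A at walking distance 8 (to H-β); all others are ≤ 8.
With {H-α, H-β, H-δ} the worst case is 8.
With {H-α, H-β, H-ε} the worst case is 8.
No size-3 selection achieves below 8.

8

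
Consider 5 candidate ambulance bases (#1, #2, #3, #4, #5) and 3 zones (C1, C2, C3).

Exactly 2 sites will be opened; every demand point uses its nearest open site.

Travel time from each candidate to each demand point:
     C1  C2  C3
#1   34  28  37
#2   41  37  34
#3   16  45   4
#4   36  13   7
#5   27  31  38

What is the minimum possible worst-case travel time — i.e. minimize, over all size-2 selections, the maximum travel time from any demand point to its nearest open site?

16

Open {#3, #4}.
  Farthest demand point is C1 at travel time 16 (to #3); all others are ≤ 16.
With {#4, #5} the worst case is 27.
With {#1, #3} the worst case is 28.
No size-2 selection achieves below 16.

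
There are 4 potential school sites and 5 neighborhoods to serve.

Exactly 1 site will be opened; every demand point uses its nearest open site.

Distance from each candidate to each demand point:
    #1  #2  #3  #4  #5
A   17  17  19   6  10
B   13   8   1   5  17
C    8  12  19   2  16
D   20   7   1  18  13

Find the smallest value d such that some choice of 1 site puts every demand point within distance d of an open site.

17

Open {B}.
  Farthest demand point is #5 at distance 17 (to B); all others are ≤ 17.
With {A} the worst case is 19.
With {C} the worst case is 19.
No size-1 selection achieves below 17.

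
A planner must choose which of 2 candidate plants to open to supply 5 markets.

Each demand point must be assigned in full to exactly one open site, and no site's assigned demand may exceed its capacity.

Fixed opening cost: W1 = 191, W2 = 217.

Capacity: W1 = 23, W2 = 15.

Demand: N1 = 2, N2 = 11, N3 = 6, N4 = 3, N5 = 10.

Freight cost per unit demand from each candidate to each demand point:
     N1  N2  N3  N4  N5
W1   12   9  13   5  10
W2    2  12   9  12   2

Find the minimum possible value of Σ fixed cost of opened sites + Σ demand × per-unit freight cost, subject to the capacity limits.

624

Open {W1, W2}; cheapest assignment that respects the capacities:
  W1 (cap 23, load 20): N2, N3, N4 — cost 11×9 + 6×13 + 3×5 = 192
  W2 (cap 15, load 12): N1, N5 — cost 2×2 + 10×2 = 24
  Shipping 216, fixed 408 → total 624.
  Any other capacity-feasible assignment to {W1, W2} ships for at least 216.
Total demand is 32 and no other set of sites has combined capacity ≥ 32, so {W1, W2} is the only feasible choice of open sites. Minimum: 624.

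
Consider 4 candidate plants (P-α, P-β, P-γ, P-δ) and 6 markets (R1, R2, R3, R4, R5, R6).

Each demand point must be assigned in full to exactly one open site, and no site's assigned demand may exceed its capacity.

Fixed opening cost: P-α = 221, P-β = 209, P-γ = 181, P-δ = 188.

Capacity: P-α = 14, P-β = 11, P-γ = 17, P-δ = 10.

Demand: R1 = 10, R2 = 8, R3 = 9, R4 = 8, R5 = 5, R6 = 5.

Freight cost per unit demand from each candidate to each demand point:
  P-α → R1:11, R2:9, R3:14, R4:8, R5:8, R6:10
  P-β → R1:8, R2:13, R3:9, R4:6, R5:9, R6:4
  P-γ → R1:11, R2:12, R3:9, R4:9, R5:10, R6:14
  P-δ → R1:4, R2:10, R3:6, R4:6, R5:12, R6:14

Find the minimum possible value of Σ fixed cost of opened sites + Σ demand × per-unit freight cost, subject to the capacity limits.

Open {P-α, P-β, P-γ, P-δ}; cheapest assignment that respects the capacities:
  P-α (cap 14, load 13): R2, R5 — cost 8×9 + 5×8 = 112
  P-β (cap 11, load 5): R6 — cost 5×4 = 20
  P-γ (cap 17, load 17): R3, R4 — cost 9×9 + 8×9 = 153
  P-δ (cap 10, load 10): R1 — cost 10×4 = 40
  Shipping 325, fixed 799 → total 1124.
  Any other capacity-feasible assignment to {P-α, P-β, P-γ, P-δ} ships for at least 325.
Total demand is 45 and no other set of sites has combined capacity ≥ 45, so {P-α, P-β, P-γ, P-δ} is the only feasible choice of open sites. Minimum: 1124.

1124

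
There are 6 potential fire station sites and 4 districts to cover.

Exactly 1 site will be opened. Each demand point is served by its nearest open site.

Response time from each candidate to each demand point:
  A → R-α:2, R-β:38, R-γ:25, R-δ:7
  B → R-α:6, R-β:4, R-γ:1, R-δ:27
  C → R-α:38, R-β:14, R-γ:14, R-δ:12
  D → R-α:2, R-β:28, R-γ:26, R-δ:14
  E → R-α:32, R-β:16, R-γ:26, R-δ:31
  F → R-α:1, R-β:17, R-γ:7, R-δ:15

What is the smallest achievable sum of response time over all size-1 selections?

38

Open {B}.
  R-α→B 6, R-β→B 4, R-γ→B 1, R-δ→B 27  ⇒ total 38.
Compare {F}: total 40.
Compare {D}: total 70.
No size-1 selection does better; minimum is 38.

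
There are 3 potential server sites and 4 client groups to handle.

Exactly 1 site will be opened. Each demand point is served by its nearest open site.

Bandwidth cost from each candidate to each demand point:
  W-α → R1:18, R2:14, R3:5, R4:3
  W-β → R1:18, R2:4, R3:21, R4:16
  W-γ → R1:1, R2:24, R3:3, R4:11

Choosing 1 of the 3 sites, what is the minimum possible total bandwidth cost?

39

Open {W-γ}.
  R1→W-γ 1, R2→W-γ 24, R3→W-γ 3, R4→W-γ 11  ⇒ total 39.
Compare {W-α}: total 40.
Compare {W-β}: total 59.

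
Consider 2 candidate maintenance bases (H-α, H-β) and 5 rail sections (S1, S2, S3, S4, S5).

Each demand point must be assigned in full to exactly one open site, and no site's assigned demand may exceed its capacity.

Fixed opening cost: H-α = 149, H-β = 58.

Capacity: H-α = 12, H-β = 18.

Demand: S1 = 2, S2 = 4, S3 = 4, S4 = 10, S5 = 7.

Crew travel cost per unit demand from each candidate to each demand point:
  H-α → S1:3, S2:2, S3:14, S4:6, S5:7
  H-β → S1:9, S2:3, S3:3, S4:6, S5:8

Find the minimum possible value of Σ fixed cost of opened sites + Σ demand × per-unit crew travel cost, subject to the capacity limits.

346

Open {H-α, H-β}; cheapest assignment that respects the capacities:
  H-α (cap 12, load 9): S1, S5 — cost 2×3 + 7×7 = 55
  H-β (cap 18, load 18): S2, S3, S4 — cost 4×3 + 4×3 + 10×6 = 84
  Shipping 139, fixed 207 → total 346.
  Any other capacity-feasible assignment to {H-α, H-β} ships for at least 139.
Total demand is 27 and no other set of sites has combined capacity ≥ 27, so {H-α, H-β} is the only feasible choice of open sites. Minimum: 346.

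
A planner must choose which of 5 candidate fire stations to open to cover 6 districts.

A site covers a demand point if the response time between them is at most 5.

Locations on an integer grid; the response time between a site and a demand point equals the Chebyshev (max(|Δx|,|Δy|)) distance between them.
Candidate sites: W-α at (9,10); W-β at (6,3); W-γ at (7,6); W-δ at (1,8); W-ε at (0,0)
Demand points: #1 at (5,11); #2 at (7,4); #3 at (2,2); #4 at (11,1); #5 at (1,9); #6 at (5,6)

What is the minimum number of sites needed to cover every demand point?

2

Coverage sets (demand points within 5 of each site):
  W-α: {#1, #6}
  W-β: {#2, #3, #4, #6}
  W-γ: {#1, #2, #3, #4, #6}
  W-δ: {#1, #5, #6}
  W-ε: {#3}
No single site covers all 6 demand points.
But {W-β, W-δ} covers everything, so the minimum is 2.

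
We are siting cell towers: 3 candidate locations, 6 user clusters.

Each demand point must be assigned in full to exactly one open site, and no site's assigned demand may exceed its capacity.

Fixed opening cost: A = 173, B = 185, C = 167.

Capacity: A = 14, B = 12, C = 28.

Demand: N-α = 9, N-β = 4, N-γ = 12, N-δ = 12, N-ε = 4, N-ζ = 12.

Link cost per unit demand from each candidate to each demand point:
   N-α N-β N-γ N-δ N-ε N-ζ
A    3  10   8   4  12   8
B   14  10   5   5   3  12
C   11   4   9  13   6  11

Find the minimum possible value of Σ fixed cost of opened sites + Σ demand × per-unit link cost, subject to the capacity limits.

916

Open {A, B, C}; cheapest assignment that respects the capacities:
  A (cap 14, load 13): N-α, N-ε — cost 9×3 + 4×12 = 75
  B (cap 12, load 12): N-δ — cost 12×5 = 60
  C (cap 28, load 28): N-β, N-γ, N-ζ — cost 4×4 + 12×9 + 12×11 = 256
  Shipping 391, fixed 525 → total 916.
  Any other capacity-feasible assignment to {A, B, C} ships for at least 391.
Total demand is 53 and no other set of sites has combined capacity ≥ 53, so {A, B, C} is the only feasible choice of open sites. Minimum: 916.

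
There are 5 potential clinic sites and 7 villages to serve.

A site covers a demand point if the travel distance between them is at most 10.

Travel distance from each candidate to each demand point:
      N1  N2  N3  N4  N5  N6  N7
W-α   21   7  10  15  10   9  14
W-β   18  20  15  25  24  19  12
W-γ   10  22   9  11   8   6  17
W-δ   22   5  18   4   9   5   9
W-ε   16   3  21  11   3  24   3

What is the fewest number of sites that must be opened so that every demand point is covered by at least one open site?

Coverage sets (demand points within 10 of each site):
  W-α: {N2, N3, N5, N6}
  W-β: {}
  W-γ: {N1, N3, N5, N6}
  W-δ: {N2, N4, N5, N6, N7}
  W-ε: {N2, N5, N7}
No single site covers all 7 demand points.
But {W-γ, W-δ} covers everything, so the minimum is 2.

2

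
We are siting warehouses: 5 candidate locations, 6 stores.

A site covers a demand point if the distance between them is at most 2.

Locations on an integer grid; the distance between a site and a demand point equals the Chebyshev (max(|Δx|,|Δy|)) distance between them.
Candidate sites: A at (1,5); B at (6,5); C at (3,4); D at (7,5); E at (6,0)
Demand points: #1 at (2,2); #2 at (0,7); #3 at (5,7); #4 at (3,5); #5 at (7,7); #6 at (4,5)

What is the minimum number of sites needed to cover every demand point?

Coverage sets (demand points within 2 of each site):
  A: {#2, #4}
  B: {#3, #5, #6}
  C: {#1, #4, #6}
  D: {#3, #5}
  E: {}
No 2 sites suffice: every size-2 union leaves at least one demand point uncovered.
But {A, B, C} covers everything, so the minimum is 3.

3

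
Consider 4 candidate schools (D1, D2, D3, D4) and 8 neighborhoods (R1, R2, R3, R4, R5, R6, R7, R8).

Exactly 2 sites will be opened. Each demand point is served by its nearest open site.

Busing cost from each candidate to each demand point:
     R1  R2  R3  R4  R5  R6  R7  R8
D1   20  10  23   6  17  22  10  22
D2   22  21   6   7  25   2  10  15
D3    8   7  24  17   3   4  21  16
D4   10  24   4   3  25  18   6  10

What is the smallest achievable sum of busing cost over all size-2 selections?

Open {D3, D4}.
  R1→D3 8, R2→D3 7, R3→D4 4, R4→D4 3, R5→D3 3, R6→D3 4, R7→D4 6, R8→D4 10  ⇒ total 45.
Compare {D2, D3}: total 58.
Compare {D1, D3}: total 77.
No size-2 selection does better; minimum is 45.

45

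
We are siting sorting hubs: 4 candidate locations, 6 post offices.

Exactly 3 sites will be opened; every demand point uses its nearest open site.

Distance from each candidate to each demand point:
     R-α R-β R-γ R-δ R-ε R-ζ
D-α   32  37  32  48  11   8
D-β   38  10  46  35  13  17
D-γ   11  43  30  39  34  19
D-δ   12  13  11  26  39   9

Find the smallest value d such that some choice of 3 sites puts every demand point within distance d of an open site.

26

Open {D-α, D-β, D-δ}.
  Farthest demand point is R-δ at distance 26 (to D-δ); all others are ≤ 26.
With {D-α, D-γ, D-δ} the worst case is 26.
With {D-β, D-γ, D-δ} the worst case is 26.
No size-3 selection achieves below 26.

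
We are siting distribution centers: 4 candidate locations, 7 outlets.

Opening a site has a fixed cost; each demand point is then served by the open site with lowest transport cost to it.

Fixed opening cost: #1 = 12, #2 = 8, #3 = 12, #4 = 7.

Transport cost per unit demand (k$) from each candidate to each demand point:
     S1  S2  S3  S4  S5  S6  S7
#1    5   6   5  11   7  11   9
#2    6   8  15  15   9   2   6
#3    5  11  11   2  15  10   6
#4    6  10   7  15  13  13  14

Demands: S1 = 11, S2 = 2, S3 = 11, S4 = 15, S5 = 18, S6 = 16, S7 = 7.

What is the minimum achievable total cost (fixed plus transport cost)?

Open {#1, #2, #3}: assign each demand point to its cheapest open site.
  S1→#1 11×5=55, S2→#1 2×6=12, S3→#1 11×5=55, S4→#3 15×2=30, S5→#1 18×7=126, S6→#2 16×2=32, S7→#2 7×6=42
  transport cost 352, fixed 32 → total 384.
Compare {#1, #2, #3, #4}: transport cost 352 + fixed 39 = 391.
Compare {#2, #3, #4}: transport cost 414 + fixed 27 = 441.
Compare {#2, #3}: transport cost 458 + fixed 20 = 478.
All other subsets cost ≥ 391. Minimum total cost: 384.

384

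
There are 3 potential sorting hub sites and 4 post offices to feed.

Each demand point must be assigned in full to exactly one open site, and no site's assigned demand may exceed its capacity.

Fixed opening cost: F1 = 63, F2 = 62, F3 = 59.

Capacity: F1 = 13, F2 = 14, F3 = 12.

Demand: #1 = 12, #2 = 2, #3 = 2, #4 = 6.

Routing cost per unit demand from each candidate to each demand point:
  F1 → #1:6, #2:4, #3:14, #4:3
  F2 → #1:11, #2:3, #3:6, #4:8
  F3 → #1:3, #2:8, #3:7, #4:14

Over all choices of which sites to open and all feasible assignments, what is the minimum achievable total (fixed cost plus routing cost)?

212

Open {F1, F3}; cheapest assignment that respects the capacities:
  F1 (cap 13, load 10): #2, #3, #4 — cost 2×4 + 2×14 + 6×3 = 54
  F3 (cap 12, load 12): #1 — cost 12×3 = 36
  Shipping 90, fixed 122 → total 212.
  Any other capacity-feasible assignment to {F1, F3} ships for at least 90.
Compare {F2, F3}: its best feasible assignment gives total 223.
Compare {F1, F2, F3}: its best feasible assignment gives total 256.
Every other set of open sites that can feasibly serve all demand totals ≥ 223 even under its best assignment. Minimum: 212.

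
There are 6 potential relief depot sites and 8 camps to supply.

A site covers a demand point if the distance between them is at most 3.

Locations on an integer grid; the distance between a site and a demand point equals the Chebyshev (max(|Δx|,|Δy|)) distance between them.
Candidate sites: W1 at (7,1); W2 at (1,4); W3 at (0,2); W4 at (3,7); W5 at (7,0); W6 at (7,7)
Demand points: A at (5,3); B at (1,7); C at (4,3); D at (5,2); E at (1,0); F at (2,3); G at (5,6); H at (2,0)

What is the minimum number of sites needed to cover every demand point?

Coverage sets (demand points within 3 of each site):
  W1: {A, C, D}
  W2: {B, C, F}
  W3: {E, F, H}
  W4: {B, G}
  W5: {A, C, D}
  W6: {G}
No 2 sites suffice: every size-2 union leaves at least one demand point uncovered.
But {W1, W3, W4} covers everything, so the minimum is 3.

3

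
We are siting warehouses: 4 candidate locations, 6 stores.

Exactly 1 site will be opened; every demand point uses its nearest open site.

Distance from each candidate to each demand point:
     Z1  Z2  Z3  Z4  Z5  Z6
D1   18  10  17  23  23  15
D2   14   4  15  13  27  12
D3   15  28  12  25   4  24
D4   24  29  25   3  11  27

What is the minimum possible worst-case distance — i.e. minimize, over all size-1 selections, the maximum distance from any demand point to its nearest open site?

23

Open {D1}.
  Farthest demand point is Z4 at distance 23 (to D1); all others are ≤ 23.
With {D2} the worst case is 27.
With {D3} the worst case is 28.
No size-1 selection achieves below 23.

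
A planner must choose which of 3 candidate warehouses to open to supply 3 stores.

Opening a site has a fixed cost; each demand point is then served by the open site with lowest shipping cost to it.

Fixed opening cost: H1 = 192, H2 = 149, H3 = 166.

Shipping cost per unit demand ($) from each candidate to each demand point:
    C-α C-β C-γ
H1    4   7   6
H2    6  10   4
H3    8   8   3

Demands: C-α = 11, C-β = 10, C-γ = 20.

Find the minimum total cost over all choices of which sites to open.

Open {H3}: assign each demand point to its cheapest open site.
  C-α→H3 11×8=88, C-β→H3 10×8=80, C-γ→H3 20×3=60
  shipping cost 228, fixed 166 → total 394.
Compare {H2}: shipping cost 246 + fixed 149 = 395.
Compare {H1}: shipping cost 234 + fixed 192 = 426.
Compare {H2, H3}: shipping cost 206 + fixed 315 = 521.
All other subsets cost ≥ 395. Minimum total cost: 394.

394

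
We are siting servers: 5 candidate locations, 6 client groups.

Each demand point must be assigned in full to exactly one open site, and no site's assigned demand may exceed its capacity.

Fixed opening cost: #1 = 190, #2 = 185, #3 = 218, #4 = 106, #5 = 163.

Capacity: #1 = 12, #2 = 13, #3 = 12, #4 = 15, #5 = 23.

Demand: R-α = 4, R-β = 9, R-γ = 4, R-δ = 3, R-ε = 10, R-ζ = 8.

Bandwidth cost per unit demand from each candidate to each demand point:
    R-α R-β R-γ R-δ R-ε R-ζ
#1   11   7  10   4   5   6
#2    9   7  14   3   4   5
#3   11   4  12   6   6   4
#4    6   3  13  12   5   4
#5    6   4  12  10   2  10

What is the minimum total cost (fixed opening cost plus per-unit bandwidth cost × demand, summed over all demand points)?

465

Open {#4, #5}; cheapest assignment that respects the capacities:
  #4 (cap 15, load 15): R-α, R-δ, R-ζ — cost 4×6 + 3×12 + 8×4 = 92
  #5 (cap 23, load 23): R-β, R-γ, R-ε — cost 9×4 + 4×12 + 10×2 = 104
  Shipping 196, fixed 269 → total 465.
  Any other capacity-feasible assignment to {#4, #5} ships for at least 196.
Compare {#2, #4, #5}: its best feasible assignment gives total 622.
Compare {#1, #4, #5}: its best feasible assignment gives total 623.
Every other set of open sites that can feasibly serve all demand totals ≥ 622 even under its best assignment. Minimum: 465.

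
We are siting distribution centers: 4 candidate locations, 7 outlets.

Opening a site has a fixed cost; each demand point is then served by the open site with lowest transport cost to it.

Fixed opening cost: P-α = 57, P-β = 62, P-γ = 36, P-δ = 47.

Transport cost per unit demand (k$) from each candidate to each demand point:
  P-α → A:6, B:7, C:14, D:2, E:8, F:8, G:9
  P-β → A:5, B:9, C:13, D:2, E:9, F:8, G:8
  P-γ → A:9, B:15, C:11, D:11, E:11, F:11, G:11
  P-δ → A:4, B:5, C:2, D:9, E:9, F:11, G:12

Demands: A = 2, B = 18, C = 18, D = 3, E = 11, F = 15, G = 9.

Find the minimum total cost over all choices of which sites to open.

Open {P-α, P-δ}: assign each demand point to its cheapest open site.
  A→P-δ 2×4=8, B→P-δ 18×5=90, C→P-δ 18×2=36, D→P-α 3×2=6, E→P-α 11×8=88, F→P-α 15×8=120, G→P-α 9×9=81
  transport cost 429, fixed 104 → total 533.
Compare {P-β, P-δ}: transport cost 431 + fixed 109 = 540.
Compare {P-α, P-γ, P-δ}: transport cost 429 + fixed 140 = 569.
Compare {P-β, P-γ, P-δ}: transport cost 431 + fixed 145 = 576.
All other subsets cost ≥ 540. Minimum total cost: 533.

533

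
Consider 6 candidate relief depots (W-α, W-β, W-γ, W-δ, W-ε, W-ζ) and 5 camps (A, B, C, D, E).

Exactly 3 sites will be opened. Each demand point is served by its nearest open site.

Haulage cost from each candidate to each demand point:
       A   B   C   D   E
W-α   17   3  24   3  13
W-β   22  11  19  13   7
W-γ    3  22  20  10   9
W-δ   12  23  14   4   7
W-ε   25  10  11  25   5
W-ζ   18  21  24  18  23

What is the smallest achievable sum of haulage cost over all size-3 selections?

Open {W-α, W-γ, W-ε}.
  A→W-γ 3, B→W-α 3, C→W-ε 11, D→W-α 3, E→W-ε 5  ⇒ total 25.
Compare {W-α, W-γ, W-δ}: total 30.
Compare {W-γ, W-δ, W-ε}: total 33.
No size-3 selection does better; minimum is 25.

25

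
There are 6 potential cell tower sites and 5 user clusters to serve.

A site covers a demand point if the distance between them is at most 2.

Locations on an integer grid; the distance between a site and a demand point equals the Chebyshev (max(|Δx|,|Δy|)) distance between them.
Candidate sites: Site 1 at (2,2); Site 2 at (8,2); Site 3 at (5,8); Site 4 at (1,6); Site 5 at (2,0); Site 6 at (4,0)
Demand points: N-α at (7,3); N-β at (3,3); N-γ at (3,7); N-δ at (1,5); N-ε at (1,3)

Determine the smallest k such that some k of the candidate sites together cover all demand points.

3

Coverage sets (demand points within 2 of each site):
  Site 1: {N-β, N-ε}
  Site 2: {N-α}
  Site 3: {N-γ}
  Site 4: {N-γ, N-δ}
  Site 5: {}
  Site 6: {}
No 2 sites suffice: every size-2 union leaves at least one demand point uncovered.
But {Site 1, Site 2, Site 4} covers everything, so the minimum is 3.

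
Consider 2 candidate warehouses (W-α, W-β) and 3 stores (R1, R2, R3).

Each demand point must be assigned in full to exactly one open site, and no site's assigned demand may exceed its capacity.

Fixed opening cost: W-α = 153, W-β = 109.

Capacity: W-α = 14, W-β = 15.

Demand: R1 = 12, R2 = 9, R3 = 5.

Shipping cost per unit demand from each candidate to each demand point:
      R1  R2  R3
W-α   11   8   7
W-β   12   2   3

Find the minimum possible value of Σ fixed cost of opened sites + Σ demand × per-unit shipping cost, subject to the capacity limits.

Open {W-α, W-β}; cheapest assignment that respects the capacities:
  W-α (cap 14, load 12): R1 — cost 12×11 = 132
  W-β (cap 15, load 14): R2, R3 — cost 9×2 + 5×3 = 33
  Shipping 165, fixed 262 → total 427.
  Any other capacity-feasible assignment to {W-α, W-β} ships for at least 165.
Total demand is 26 and no other set of sites has combined capacity ≥ 26, so {W-α, W-β} is the only feasible choice of open sites. Minimum: 427.

427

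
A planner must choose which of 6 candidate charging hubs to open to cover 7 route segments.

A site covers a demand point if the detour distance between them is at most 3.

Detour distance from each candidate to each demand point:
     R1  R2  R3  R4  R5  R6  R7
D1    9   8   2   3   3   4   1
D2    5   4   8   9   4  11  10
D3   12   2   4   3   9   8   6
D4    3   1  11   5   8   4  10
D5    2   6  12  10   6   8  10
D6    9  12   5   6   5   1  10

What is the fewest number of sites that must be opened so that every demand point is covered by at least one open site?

Coverage sets (demand points within 3 of each site):
  D1: {R3, R4, R5, R7}
  D2: {}
  D3: {R2, R4}
  D4: {R1, R2}
  D5: {R1}
  D6: {R6}
No 2 sites suffice: every size-2 union leaves at least one demand point uncovered.
But {D1, D4, D6} covers everything, so the minimum is 3.

3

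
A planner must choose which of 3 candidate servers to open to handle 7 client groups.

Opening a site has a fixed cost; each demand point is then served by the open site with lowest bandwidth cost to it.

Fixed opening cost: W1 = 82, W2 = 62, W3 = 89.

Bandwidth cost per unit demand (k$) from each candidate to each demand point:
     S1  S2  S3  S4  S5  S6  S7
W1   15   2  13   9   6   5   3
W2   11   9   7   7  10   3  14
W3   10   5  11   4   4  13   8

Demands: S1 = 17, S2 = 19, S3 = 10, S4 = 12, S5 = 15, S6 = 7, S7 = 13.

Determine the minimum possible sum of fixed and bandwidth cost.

671

Open {W1, W3}: assign each demand point to its cheapest open site.
  S1→W3 17×10=170, S2→W1 19×2=38, S3→W3 10×11=110, S4→W3 12×4=48, S5→W3 15×4=60, S6→W1 7×5=35, S7→W1 13×3=39
  bandwidth cost 500, fixed 171 → total 671.
Compare {W1, W2}: bandwidth cost 529 + fixed 144 = 673.
Compare {W1, W2, W3}: bandwidth cost 446 + fixed 233 = 679.
Compare {W2, W3}: bandwidth cost 568 + fixed 151 = 719.
All other subsets cost ≥ 673. Minimum total cost: 671.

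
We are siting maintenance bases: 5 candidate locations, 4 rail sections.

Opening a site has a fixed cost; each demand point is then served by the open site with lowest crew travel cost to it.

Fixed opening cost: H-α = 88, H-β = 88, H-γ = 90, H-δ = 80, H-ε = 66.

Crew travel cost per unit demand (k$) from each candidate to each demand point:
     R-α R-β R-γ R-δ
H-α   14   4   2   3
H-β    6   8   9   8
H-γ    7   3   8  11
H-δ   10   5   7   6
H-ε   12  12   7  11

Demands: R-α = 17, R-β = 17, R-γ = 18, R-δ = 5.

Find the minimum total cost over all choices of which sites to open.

Open {H-α, H-β}: assign each demand point to its cheapest open site.
  R-α→H-β 17×6=102, R-β→H-α 17×4=68, R-γ→H-α 18×2=36, R-δ→H-α 5×3=15
  crew travel cost 221, fixed 176 → total 397.
Compare {H-α, H-γ}: crew travel cost 221 + fixed 178 = 399.
Compare {H-α}: crew travel cost 357 + fixed 88 = 445.
Compare {H-α, H-δ}: crew travel cost 289 + fixed 168 = 457.
All other subsets cost ≥ 399. Minimum total cost: 397.

397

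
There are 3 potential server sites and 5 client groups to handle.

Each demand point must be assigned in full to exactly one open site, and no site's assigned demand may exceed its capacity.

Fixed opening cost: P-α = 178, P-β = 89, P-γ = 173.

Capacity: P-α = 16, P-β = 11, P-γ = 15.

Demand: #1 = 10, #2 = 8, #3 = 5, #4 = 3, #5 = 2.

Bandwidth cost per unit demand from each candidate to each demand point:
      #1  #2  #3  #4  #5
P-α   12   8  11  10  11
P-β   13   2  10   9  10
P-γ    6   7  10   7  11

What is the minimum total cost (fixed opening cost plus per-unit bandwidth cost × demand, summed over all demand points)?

573

Open {P-α, P-γ}; cheapest assignment that respects the capacities:
  P-α (cap 16, load 15): #2, #3, #5 — cost 8×8 + 5×11 + 2×11 = 141
  P-γ (cap 15, load 13): #1, #4 — cost 10×6 + 3×7 = 81
  Shipping 222, fixed 351 → total 573.
  Any other capacity-feasible assignment to {P-α, P-γ} ships for at least 222.
Compare {P-α, P-β, P-γ}: its best feasible assignment gives total 612.
Every other set of open sites that can feasibly serve all demand totals ≥ 612 even under its best assignment. Minimum: 573.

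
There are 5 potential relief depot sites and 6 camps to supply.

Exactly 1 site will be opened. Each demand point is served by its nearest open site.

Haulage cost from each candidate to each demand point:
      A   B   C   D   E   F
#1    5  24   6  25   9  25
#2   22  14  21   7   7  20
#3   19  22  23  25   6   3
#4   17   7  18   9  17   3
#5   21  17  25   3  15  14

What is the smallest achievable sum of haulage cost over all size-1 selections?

Open {#4}.
  A→#4 17, B→#4 7, C→#4 18, D→#4 9, E→#4 17, F→#4 3  ⇒ total 71.
Compare {#2}: total 91.
Compare {#1}: total 94.
No size-1 selection does better; minimum is 71.

71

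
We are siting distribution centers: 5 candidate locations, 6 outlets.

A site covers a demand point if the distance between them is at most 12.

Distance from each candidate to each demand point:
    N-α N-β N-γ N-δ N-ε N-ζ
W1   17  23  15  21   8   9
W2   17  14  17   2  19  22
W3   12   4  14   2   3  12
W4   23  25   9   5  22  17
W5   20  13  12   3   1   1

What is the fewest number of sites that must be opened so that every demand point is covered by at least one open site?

Coverage sets (demand points within 12 of each site):
  W1: {N-ε, N-ζ}
  W2: {N-δ}
  W3: {N-α, N-β, N-δ, N-ε, N-ζ}
  W4: {N-γ, N-δ}
  W5: {N-γ, N-δ, N-ε, N-ζ}
No single site covers all 6 demand points.
But {W3, W4} covers everything, so the minimum is 2.

2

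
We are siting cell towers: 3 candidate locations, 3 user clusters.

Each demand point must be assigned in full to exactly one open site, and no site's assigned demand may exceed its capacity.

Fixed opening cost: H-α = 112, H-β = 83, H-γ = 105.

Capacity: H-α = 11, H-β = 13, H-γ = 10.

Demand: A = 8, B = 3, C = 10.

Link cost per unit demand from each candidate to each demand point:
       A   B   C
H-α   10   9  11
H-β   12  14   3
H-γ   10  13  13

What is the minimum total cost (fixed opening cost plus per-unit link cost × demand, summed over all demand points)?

332

Open {H-α, H-β}; cheapest assignment that respects the capacities:
  H-α (cap 11, load 11): A, B — cost 8×10 + 3×9 = 107
  H-β (cap 13, load 10): C — cost 10×3 = 30
  Shipping 137, fixed 195 → total 332.
  Any other capacity-feasible assignment to {H-α, H-β} ships for at least 137.
Compare {H-β, H-γ}: its best feasible assignment gives total 340.
Compare {H-α, H-β, H-γ}: its best feasible assignment gives total 437.
Every other set of open sites that can feasibly serve all demand totals ≥ 340 even under its best assignment. Minimum: 332.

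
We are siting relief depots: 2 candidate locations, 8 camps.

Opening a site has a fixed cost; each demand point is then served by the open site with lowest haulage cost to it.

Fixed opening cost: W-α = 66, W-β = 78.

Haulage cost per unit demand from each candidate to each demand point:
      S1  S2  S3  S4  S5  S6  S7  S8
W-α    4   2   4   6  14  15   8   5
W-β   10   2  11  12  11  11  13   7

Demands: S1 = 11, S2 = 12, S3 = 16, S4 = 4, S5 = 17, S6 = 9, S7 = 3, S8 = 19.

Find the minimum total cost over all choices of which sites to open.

705

Open {W-α, W-β}: assign each demand point to its cheapest open site.
  S1→W-α 11×4=44, S2→W-α 12×2=24, S3→W-α 16×4=64, S4→W-α 4×6=24, S5→W-β 17×11=187, S6→W-β 9×11=99, S7→W-α 3×8=24, S8→W-α 19×5=95
  haulage cost 561, fixed 144 → total 705.
Compare {W-α}: haulage cost 648 + fixed 66 = 714.
Compare {W-β}: haulage cost 816 + fixed 78 = 894.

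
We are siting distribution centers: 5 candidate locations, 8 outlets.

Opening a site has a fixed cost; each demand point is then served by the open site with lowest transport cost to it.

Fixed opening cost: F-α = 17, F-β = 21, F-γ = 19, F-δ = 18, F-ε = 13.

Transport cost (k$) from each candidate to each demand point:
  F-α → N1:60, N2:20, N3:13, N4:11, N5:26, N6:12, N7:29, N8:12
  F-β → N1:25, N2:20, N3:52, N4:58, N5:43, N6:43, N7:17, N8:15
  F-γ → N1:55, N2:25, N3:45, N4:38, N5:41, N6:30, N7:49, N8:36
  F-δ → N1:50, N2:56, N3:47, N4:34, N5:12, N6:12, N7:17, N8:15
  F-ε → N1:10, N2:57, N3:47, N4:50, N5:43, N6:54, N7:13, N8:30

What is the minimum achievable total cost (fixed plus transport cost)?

147

Open {F-α, F-ε}: assign each demand point to its cheapest open site.
  N1→F-ε 10, N2→F-α 20, N3→F-α 13, N4→F-α 11, N5→F-α 26, N6→F-α 12, N7→F-ε 13, N8→F-α 12
  transport cost 117, fixed 30 → total 147.
Compare {F-α, F-δ, F-ε}: transport cost 103 + fixed 48 = 151.
Compare {F-α, F-γ, F-ε}: transport cost 117 + fixed 49 = 166.
Compare {F-α, F-β, F-ε}: transport cost 117 + fixed 51 = 168.
All other subsets cost ≥ 151. Minimum total cost: 147.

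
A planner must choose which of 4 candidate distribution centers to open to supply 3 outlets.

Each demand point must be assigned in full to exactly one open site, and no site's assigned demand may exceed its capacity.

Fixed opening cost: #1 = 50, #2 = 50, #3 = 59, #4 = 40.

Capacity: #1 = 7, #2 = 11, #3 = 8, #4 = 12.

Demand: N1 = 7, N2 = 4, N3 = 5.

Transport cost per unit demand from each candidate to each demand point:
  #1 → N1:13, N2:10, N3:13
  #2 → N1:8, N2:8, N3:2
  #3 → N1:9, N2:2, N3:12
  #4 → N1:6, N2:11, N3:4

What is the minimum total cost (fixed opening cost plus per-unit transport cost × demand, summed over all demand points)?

169

Open {#3, #4}; cheapest assignment that respects the capacities:
  #3 (cap 8, load 4): N2 — cost 4×2 = 8
  #4 (cap 12, load 12): N1, N3 — cost 7×6 + 5×4 = 62
  Shipping 70, fixed 99 → total 169.
  Any other capacity-feasible assignment to {#3, #4} ships for at least 70.
Compare {#2, #4}: its best feasible assignment gives total 174.
Compare {#1, #4}: its best feasible assignment gives total 192.
Every other set of open sites that can feasibly serve all demand totals ≥ 174 even under its best assignment. Minimum: 169.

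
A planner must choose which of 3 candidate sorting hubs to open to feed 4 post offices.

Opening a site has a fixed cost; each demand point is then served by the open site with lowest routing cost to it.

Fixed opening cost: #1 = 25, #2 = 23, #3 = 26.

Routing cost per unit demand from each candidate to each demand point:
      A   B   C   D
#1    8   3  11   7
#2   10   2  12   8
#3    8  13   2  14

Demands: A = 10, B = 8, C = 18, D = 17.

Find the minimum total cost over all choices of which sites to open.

Open {#1, #3}: assign each demand point to its cheapest open site.
  A→#1 10×8=80, B→#1 8×3=24, C→#3 18×2=36, D→#1 17×7=119
  routing cost 259, fixed 51 → total 310.
Compare {#2, #3}: routing cost 268 + fixed 49 = 317.
Compare {#1, #2, #3}: routing cost 251 + fixed 74 = 325.
Compare {#1}: routing cost 421 + fixed 25 = 446.
All other subsets cost ≥ 317. Minimum total cost: 310.

310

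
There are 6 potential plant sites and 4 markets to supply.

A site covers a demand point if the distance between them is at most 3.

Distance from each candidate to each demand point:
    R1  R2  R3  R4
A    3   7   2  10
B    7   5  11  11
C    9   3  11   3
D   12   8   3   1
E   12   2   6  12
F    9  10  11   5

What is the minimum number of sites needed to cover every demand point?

Coverage sets (demand points within 3 of each site):
  A: {R1, R3}
  B: {}
  C: {R2, R4}
  D: {R3, R4}
  E: {R2}
  F: {}
No single site covers all 4 demand points.
But {A, C} covers everything, so the minimum is 2.

2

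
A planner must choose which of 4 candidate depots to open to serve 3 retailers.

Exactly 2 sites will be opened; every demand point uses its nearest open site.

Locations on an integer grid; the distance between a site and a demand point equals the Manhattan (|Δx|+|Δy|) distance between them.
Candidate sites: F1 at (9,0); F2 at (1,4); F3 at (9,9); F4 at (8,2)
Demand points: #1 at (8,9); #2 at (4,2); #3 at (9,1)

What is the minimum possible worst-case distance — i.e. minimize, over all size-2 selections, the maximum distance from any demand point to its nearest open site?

4

Open {F3, F4}.
  Farthest demand point is #2 at distance 4 (to F4); all others are ≤ 4.
With {F1, F3} the worst case is 7.
With {F1, F4} the worst case is 7.
No size-2 selection achieves below 4.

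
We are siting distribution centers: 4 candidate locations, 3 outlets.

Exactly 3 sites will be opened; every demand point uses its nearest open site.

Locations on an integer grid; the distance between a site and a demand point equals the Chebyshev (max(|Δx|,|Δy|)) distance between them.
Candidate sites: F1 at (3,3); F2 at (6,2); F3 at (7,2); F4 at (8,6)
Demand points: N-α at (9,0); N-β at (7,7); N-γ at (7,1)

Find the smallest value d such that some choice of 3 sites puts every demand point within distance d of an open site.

2

Open {F1, F3, F4}.
  Farthest demand point is N-α at distance 2 (to F3); all others are ≤ 2.
With {F2, F3, F4} the worst case is 2.
With {F1, F2, F4} the worst case is 3.
No size-3 selection achieves below 2.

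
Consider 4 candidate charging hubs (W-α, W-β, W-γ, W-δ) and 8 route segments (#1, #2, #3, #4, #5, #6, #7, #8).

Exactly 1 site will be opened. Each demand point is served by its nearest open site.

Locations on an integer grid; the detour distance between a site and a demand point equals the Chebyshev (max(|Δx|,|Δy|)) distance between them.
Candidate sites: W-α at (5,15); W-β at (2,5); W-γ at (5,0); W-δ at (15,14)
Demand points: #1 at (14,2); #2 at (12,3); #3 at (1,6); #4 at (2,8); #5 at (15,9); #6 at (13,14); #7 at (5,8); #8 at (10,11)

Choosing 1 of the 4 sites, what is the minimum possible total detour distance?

61

Open {W-β}.
  #1→W-β 12, #2→W-β 10, #3→W-β 1, #4→W-β 3, #5→W-β 13, #6→W-β 11, #7→W-β 3, #8→W-β 8  ⇒ total 61.
Compare {W-α}: total 71.
Compare {W-δ}: total 72.
No size-1 selection does better; minimum is 61.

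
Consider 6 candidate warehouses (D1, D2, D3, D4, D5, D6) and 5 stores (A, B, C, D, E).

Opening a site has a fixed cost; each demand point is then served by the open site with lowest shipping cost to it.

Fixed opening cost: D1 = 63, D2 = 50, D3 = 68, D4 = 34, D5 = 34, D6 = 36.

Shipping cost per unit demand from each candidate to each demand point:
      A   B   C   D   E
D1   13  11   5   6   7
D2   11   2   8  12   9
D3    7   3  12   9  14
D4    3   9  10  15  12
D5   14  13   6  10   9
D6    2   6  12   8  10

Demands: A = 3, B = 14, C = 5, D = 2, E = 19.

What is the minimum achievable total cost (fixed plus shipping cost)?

Open {D1, D2}: assign each demand point to its cheapest open site.
  A→D2 3×11=33, B→D2 14×2=28, C→D1 5×5=25, D→D1 2×6=12, E→D1 19×7=133
  shipping cost 231, fixed 113 → total 344.
Compare {D2}: shipping cost 296 + fixed 50 = 346.
Compare {D2, D6}: shipping cost 261 + fixed 86 = 347.
Compare {D1, D2, D6}: shipping cost 204 + fixed 149 = 353.
All other subsets cost ≥ 346. Minimum total cost: 344.

344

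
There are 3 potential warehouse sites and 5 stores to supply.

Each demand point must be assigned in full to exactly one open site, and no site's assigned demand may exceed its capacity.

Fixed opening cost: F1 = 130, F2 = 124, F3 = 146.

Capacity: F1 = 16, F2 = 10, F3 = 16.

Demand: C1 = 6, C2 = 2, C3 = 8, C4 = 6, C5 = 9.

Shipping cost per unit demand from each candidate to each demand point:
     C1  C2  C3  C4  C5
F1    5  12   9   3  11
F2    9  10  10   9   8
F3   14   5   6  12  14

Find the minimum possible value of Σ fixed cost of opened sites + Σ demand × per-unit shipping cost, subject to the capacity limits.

Open {F1, F3}; cheapest assignment that respects the capacities:
  F1 (cap 16, load 15): C1, C5 — cost 6×5 + 9×11 = 129
  F3 (cap 16, load 16): C2, C3, C4 — cost 2×5 + 8×6 + 6×12 = 130
  Shipping 259, fixed 276 → total 535.
  Any other capacity-feasible assignment to {F1, F3} ships for at least 259.
Compare {F1, F2, F3}: its best feasible assignment gives total 578.
Every other set of open sites that can feasibly serve all demand totals ≥ 578 even under its best assignment. Minimum: 535.

535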